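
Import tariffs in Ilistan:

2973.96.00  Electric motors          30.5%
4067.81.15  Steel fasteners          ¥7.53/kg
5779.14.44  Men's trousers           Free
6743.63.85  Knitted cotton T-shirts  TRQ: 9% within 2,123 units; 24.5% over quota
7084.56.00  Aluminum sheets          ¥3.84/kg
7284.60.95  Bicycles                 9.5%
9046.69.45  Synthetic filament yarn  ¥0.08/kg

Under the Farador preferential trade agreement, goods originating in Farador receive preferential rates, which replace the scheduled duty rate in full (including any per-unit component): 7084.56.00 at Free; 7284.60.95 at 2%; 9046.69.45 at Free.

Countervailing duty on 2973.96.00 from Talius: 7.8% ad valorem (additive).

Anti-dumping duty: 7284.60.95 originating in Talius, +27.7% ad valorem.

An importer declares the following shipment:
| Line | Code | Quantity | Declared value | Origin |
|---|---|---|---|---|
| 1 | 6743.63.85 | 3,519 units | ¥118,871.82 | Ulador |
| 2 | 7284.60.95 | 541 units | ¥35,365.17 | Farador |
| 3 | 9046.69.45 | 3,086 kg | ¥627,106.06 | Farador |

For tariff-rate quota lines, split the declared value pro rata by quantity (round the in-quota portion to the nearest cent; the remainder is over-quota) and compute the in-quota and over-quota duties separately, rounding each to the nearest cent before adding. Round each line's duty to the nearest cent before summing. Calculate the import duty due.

¥18,715.08

Line 1 (6743.63.85, Ulador, 3,519 units, ¥118,871.82):
Code 6743.63.85 is under a tariff-rate quota (threshold 2,123 units). In-quota: 2,123 units at 9%; over-quota: 1,396 units at 24.5%.
Pro-rata value split: in-quota = ¥118,871.82 × 2,123/3,519 = ¥71,714.94; over-quota = ¥118,871.82 − ¥71,714.94 = ¥47,156.88.
In-quota duty = ¥71,714.94 × 9% = ¥6,454.34. Over-quota duty = ¥47,156.88 × 24.5% = ¥11,553.44.
Line duty = ¥6,454.34 + ¥11,553.44 = ¥18,007.78.
Line 2 (7284.60.95, Farador, 541 units, ¥35,365.17):
Base rate for 7284.60.95 is 9.5%.
Origin Farador qualifies under the Ilistan–Farador agreement and 7284.60.95 is covered: preferential rate 2% applies instead.
The additional-duty order on 7284.60.95 targets Talius, not Farador; it does not apply.
Duty = ¥35,365.17 × 2% = ¥707.30.
Line 3 (9046.69.45, Farador, 3,086 kg, ¥627,106.06):
Base rate for 9046.69.45 is ¥0.08/kg.
Origin Farador qualifies under the Ilistan–Farador agreement and 9046.69.45 is covered: preferential rate Free applies instead.
Duty = ¥627,106.06 × 0% = ¥0.00.
Total = ¥18,007.78 + ¥707.30 + ¥0.00 = ¥18,715.08.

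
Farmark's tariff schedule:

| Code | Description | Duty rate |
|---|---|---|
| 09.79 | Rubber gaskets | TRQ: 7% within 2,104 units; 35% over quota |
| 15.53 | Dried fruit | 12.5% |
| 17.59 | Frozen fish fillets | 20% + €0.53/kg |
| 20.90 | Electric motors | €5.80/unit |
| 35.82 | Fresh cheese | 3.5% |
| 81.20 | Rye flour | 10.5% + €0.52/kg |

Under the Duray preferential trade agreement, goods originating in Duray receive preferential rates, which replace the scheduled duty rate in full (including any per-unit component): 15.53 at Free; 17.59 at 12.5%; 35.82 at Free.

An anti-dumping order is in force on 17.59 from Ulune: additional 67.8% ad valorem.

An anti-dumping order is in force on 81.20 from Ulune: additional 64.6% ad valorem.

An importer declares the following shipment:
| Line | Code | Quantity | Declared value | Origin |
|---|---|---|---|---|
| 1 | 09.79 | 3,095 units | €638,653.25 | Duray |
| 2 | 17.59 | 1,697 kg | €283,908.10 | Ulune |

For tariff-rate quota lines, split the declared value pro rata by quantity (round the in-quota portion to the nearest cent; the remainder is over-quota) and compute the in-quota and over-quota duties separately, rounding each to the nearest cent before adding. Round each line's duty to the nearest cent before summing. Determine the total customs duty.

€352,134.45

Line 1 (09.79, Duray, 3,095 units, €638,653.25):
Code 09.79 is under a tariff-rate quota (threshold 2,104 units). In-quota: 2,104 units at 7%; over-quota: 991 units at 35%.
Pro-rata value split: in-quota = €638,653.25 × 2,104/3,095 = €434,160.40; over-quota = €638,653.25 − €434,160.40 = €204,492.85.
In-quota duty = €434,160.40 × 7% = €30,391.23. Over-quota duty = €204,492.85 × 35% = €71,572.50.
Line duty = €30,391.23 + €71,572.50 = €101,963.73.
Line 2 (17.59, Ulune, 1,697 kg, €283,908.10):
Base rate for 17.59 is 20% + €0.53/kg.
17.59 has an FTA preferential rate, but origin Ulune is not Duray; base rate stands.
Additional duty on 17.59 from Ulune: +67.8%. Applied ad valorem rate: 20% + 67.8% = 87.8%.
Duty = €283,908.10 × 87.8% + 1,697 × €0.53 = €250,170.72.
Total = €101,963.73 + €250,170.72 = €352,134.45.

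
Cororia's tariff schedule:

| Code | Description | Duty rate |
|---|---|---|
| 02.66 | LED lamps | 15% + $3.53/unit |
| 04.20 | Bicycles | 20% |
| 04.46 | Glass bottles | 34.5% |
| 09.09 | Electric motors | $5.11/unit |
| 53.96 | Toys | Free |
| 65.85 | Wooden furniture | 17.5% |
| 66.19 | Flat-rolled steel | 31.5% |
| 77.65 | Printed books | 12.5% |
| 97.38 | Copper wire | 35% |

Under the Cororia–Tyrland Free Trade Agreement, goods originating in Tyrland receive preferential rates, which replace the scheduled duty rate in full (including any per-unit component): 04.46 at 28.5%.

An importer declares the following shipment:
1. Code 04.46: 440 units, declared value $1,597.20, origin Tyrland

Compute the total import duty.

$455.20

Line 1 (04.46, Tyrland, 440 units, $1,597.20):
Base rate for 04.46 is 34.5%.
Origin Tyrland qualifies under the Cororia–Tyrland agreement and 04.46 is covered: preferential rate 28.5% applies instead.
Duty = $1,597.20 × 28.5% = $455.20.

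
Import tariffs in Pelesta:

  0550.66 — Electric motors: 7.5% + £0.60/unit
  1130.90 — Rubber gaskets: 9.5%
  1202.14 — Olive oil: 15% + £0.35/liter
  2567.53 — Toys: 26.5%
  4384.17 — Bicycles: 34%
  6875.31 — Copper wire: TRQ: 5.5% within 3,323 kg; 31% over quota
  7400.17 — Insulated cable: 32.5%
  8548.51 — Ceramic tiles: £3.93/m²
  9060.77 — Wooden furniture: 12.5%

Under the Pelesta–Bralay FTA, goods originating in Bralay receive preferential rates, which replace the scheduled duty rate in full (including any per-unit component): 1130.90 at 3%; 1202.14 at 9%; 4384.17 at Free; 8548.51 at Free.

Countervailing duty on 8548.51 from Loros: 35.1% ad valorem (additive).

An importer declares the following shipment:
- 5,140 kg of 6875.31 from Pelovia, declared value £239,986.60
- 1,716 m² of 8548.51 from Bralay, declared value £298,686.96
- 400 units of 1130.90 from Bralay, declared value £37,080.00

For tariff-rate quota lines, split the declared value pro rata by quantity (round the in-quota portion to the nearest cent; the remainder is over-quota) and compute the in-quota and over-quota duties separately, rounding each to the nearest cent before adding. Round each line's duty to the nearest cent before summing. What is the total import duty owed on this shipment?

Line 1 (6875.31, Pelovia, 5,140 kg, £239,986.60):
Code 6875.31 is under a tariff-rate quota (threshold 3,323 kg). In-quota: 3,323 kg at 5.5%; over-quota: 1,817 kg at 31%.
Pro-rata value split: in-quota = £239,986.60 × 3,323/5,140 = £155,150.87; over-quota = £239,986.60 − £155,150.87 = £84,835.73.
In-quota duty = £155,150.87 × 5.5% = £8,533.30. Over-quota duty = £84,835.73 × 31% = £26,299.08.
Line duty = £8,533.30 + £26,299.08 = £34,832.38.
Line 2 (8548.51, Bralay, 1,716 m², £298,686.96):
Base rate for 8548.51 is £3.93/m².
Origin Bralay qualifies under the Pelesta–Bralay agreement and 8548.51 is covered: preferential rate Free applies instead.
The additional-duty order on 8548.51 targets Loros, not Bralay; it does not apply.
Duty = £298,686.96 × 0% = £0.00.
Line 3 (1130.90, Bralay, 400 units, £37,080.00):
Base rate for 1130.90 is 9.5%.
Origin Bralay qualifies under the Pelesta–Bralay agreement and 1130.90 is covered: preferential rate 3% applies instead.
Duty = £37,080.00 × 3% = £1,112.40.
Total = £34,832.38 + £0.00 + £1,112.40 = £35,944.78.

£35,944.78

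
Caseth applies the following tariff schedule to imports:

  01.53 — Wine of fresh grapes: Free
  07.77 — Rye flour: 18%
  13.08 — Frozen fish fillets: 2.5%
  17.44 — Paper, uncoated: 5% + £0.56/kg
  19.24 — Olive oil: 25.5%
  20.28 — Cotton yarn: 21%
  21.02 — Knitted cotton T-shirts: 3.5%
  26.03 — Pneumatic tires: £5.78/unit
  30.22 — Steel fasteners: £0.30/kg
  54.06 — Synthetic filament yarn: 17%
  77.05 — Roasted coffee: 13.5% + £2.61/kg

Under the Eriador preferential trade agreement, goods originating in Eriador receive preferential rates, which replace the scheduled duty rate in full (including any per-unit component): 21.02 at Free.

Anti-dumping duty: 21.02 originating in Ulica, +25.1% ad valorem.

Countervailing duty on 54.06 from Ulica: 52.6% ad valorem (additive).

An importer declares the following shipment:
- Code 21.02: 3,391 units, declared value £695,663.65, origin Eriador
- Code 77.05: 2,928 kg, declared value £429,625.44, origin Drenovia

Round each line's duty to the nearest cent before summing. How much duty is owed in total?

Line 1 (21.02, Eriador, 3,391 units, £695,663.65):
Base rate for 21.02 is 3.5%.
Origin Eriador qualifies under the Caseth–Eriador agreement and 21.02 is covered: preferential rate Free applies instead.
The additional-duty order on 21.02 targets Ulica, not Eriador; it does not apply.
Duty = £695,663.65 × 0% = £0.00.
Line 2 (77.05, Drenovia, 2,928 kg, £429,625.44):
Base rate for 77.05 is 13.5% + £2.61/kg.
Duty = £429,625.44 × 13.5% + 2,928 × £2.61 = £65,641.51.
Total = £0.00 + £65,641.51 = £65,641.51.

£65,641.51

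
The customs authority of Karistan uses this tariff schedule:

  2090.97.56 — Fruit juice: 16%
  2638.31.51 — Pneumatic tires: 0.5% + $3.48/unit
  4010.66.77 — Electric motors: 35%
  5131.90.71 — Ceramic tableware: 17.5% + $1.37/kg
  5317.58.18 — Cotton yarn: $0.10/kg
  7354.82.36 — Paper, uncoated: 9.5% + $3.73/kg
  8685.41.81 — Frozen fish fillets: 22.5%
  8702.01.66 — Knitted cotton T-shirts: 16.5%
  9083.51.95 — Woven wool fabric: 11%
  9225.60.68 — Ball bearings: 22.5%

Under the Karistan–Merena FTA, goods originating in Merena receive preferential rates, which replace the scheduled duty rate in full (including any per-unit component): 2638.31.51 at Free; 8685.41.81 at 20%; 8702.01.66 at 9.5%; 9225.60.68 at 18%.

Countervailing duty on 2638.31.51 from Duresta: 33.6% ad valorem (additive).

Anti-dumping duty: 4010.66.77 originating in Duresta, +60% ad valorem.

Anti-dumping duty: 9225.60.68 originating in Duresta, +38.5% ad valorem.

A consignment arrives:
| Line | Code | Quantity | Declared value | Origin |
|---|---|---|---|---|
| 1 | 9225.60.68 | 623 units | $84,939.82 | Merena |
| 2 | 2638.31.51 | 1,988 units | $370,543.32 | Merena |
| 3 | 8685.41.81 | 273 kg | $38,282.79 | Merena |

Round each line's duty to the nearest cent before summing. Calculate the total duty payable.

$22,945.73

Line 1 (9225.60.68, Merena, 623 units, $84,939.82):
Base rate for 9225.60.68 is 22.5%.
Origin Merena qualifies under the Karistan–Merena agreement and 9225.60.68 is covered: preferential rate 18% applies instead.
The additional-duty order on 9225.60.68 targets Duresta, not Merena; it does not apply.
Duty = $84,939.82 × 18% = $15,289.17.
Line 2 (2638.31.51, Merena, 1,988 units, $370,543.32):
Base rate for 2638.31.51 is 0.5% + $3.48/unit.
Origin Merena qualifies under the Karistan–Merena agreement and 2638.31.51 is covered: preferential rate Free applies instead.
The additional-duty order on 2638.31.51 targets Duresta, not Merena; it does not apply.
Duty = $370,543.32 × 0% = $0.00.
Line 3 (8685.41.81, Merena, 273 kg, $38,282.79):
Base rate for 8685.41.81 is 22.5%.
Origin Merena qualifies under the Karistan–Merena agreement and 8685.41.81 is covered: preferential rate 20% applies instead.
Duty = $38,282.79 × 20% = $7,656.56.
Total = $15,289.17 + $0.00 + $7,656.56 = $22,945.73.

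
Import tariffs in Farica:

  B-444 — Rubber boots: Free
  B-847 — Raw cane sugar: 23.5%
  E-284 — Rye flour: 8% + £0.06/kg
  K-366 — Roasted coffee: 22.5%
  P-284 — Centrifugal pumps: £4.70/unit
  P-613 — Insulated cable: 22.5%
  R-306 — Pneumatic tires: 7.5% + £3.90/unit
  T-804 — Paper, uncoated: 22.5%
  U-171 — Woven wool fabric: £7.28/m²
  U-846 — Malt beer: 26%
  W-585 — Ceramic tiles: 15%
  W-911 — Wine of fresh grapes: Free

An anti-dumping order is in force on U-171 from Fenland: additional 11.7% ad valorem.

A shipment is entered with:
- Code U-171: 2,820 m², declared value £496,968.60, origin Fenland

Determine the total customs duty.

Line 1 (U-171, Fenland, 2,820 m², £496,968.60):
Base rate for U-171 is £7.28/m².
Additional duty on U-171 from Fenland: +11.7% ad valorem. Applied ad valorem rate = 11.7%.
Duty = £496,968.60 × 11.7% + 2,820 × £7.28 = £78,674.93.

£78,674.93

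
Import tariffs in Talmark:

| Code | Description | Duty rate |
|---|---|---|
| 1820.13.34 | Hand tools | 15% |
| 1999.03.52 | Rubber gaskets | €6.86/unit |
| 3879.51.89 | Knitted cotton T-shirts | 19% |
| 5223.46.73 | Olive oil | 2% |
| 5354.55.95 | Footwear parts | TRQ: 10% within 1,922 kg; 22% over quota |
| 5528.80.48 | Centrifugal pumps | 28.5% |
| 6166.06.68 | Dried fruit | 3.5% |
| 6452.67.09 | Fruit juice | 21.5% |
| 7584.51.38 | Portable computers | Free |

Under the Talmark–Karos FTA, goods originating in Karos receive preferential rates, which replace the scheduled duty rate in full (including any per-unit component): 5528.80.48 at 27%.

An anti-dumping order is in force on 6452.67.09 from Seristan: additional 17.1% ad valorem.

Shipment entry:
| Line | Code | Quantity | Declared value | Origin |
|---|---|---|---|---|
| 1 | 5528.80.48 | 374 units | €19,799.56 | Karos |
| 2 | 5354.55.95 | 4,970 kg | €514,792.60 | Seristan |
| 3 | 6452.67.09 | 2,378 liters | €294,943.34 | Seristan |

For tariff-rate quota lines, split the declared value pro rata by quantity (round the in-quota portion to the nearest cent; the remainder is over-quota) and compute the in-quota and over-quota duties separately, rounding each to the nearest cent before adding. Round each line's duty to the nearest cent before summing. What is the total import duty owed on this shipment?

Line 1 (5528.80.48, Karos, 374 units, €19,799.56):
Base rate for 5528.80.48 is 28.5%.
Origin Karos qualifies under the Talmark–Karos agreement and 5528.80.48 is covered: preferential rate 27% applies instead.
Duty = €19,799.56 × 27% = €5,345.88.
Line 2 (5354.55.95, Seristan, 4,970 kg, €514,792.60):
Code 5354.55.95 is under a tariff-rate quota (threshold 1,922 kg). In-quota: 1,922 kg at 10%; over-quota: 3,048 kg at 22%.
Pro-rata value split: in-quota = €514,792.60 × 1,922/4,970 = €199,080.76; over-quota = €514,792.60 − €199,080.76 = €315,711.84.
In-quota duty = €199,080.76 × 10% = €19,908.08. Over-quota duty = €315,711.84 × 22% = €69,456.60.
Line duty = €19,908.08 + €69,456.60 = €89,364.68.
Line 3 (6452.67.09, Seristan, 2,378 liters, €294,943.34):
Base rate for 6452.67.09 is 21.5%.
Additional duty on 6452.67.09 from Seristan: +17.1%. Applied ad valorem rate: 21.5% + 17.1% = 38.6%.
Duty = €294,943.34 × 38.6% = €113,848.13.
Total = €5,345.88 + €89,364.68 + €113,848.13 = €208,558.69.

€208,558.69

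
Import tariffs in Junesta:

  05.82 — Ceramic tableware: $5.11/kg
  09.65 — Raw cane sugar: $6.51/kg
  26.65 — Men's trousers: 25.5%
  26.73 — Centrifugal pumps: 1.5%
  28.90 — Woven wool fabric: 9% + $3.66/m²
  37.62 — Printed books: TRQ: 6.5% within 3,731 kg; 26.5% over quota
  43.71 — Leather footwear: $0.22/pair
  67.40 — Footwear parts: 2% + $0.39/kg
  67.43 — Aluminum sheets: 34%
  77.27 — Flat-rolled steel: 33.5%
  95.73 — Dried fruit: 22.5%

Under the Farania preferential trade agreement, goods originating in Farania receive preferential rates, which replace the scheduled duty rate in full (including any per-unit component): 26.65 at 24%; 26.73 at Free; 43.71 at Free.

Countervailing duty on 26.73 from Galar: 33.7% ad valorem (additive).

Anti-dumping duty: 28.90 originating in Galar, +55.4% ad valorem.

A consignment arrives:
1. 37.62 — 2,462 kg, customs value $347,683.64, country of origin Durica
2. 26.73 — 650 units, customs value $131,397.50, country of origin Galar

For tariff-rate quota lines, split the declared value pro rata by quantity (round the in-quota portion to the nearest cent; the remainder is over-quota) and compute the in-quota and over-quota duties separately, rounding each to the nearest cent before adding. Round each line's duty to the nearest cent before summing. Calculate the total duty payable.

$68,851.36

Line 1 (37.62, Durica, 2,462 kg, $347,683.64):
Code 37.62 is under a tariff-rate quota (threshold 3,731 kg). Quantity 2,462 kg is within the quota, so the in-quota rate 6.5% applies to the full value.
Duty = $347,683.64 × 6.5% = $22,599.44.
Line 2 (26.73, Galar, 650 units, $131,397.50):
Base rate for 26.73 is 1.5%.
26.73 has an FTA preferential rate, but origin Galar is not Farania; base rate stands.
Additional duty on 26.73 from Galar: +33.7%. Applied ad valorem rate: 1.5% + 33.7% = 35.2%.
Duty = $131,397.50 × 35.2% = $46,251.92.
Total = $22,599.44 + $46,251.92 = $68,851.36.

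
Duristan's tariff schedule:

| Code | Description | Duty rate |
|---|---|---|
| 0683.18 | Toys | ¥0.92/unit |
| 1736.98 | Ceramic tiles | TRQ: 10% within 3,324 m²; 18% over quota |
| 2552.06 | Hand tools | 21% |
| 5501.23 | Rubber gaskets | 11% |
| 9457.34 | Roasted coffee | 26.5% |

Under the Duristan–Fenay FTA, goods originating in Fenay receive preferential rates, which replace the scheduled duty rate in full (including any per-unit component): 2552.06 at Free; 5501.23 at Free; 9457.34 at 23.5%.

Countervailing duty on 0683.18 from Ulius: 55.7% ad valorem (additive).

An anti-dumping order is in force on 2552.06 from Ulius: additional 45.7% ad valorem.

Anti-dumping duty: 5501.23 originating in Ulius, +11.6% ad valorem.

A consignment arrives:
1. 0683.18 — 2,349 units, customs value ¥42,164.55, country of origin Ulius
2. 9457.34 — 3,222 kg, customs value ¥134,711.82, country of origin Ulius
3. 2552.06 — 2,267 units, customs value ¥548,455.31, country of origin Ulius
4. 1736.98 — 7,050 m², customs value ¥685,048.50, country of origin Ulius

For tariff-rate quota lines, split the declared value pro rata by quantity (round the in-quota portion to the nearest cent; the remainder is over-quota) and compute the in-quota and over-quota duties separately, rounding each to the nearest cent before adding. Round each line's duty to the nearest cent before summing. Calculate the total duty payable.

¥524,634.34

Line 1 (0683.18, Ulius, 2,349 units, ¥42,164.55):
Base rate for 0683.18 is ¥0.92/unit.
Additional duty on 0683.18 from Ulius: +55.7% ad valorem. Applied ad valorem rate = 55.7%.
Duty = ¥42,164.55 × 55.7% + 2,349 × ¥0.92 = ¥25,646.73.
Line 2 (9457.34, Ulius, 3,222 kg, ¥134,711.82):
Base rate for 9457.34 is 26.5%.
9457.34 has an FTA preferential rate, but origin Ulius is not Fenay; base rate stands.
Duty = ¥134,711.82 × 26.5% = ¥35,698.63.
Line 3 (2552.06, Ulius, 2,267 units, ¥548,455.31):
Base rate for 2552.06 is 21%.
2552.06 has an FTA preferential rate, but origin Ulius is not Fenay; base rate stands.
Additional duty on 2552.06 from Ulius: +45.7%. Applied ad valorem rate: 21% + 45.7% = 66.7%.
Duty = ¥548,455.31 × 66.7% = ¥365,819.69.
Line 4 (1736.98, Ulius, 7,050 m², ¥685,048.50):
Code 1736.98 is under a tariff-rate quota (threshold 3,324 m²). In-quota: 3,324 m² at 10%; over-quota: 3,726 m² at 18%.
Pro-rata value split: in-quota = ¥685,048.50 × 3,324/7,050 = ¥322,993.08; over-quota = ¥685,048.50 − ¥322,993.08 = ¥362,055.42.
In-quota duty = ¥322,993.08 × 10% = ¥32,299.31. Over-quota duty = ¥362,055.42 × 18% = ¥65,169.98.
Line duty = ¥32,299.31 + ¥65,169.98 = ¥97,469.29.
Total = ¥25,646.73 + ¥35,698.63 + ¥365,819.69 + ¥97,469.29 = ¥524,634.34.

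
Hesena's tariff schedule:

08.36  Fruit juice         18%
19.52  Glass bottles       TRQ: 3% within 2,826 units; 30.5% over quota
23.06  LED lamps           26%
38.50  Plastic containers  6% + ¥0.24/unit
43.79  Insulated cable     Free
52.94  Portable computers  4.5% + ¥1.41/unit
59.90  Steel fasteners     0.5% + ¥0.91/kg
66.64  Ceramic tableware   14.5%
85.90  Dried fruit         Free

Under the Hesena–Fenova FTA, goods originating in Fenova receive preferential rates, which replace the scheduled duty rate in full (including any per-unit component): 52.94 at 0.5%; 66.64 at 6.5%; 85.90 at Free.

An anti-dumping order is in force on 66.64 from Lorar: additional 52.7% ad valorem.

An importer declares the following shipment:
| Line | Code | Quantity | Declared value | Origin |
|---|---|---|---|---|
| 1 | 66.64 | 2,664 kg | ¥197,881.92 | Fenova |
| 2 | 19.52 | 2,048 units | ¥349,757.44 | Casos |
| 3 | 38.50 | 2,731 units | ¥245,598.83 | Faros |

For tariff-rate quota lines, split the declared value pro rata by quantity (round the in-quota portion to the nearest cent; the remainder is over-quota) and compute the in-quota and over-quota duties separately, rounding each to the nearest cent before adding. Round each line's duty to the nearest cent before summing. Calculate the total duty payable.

Line 1 (66.64, Fenova, 2,664 kg, ¥197,881.92):
Base rate for 66.64 is 14.5%.
Origin Fenova qualifies under the Hesena–Fenova agreement and 66.64 is covered: preferential rate 6.5% applies instead.
The additional-duty order on 66.64 targets Lorar, not Fenova; it does not apply.
Duty = ¥197,881.92 × 6.5% = ¥12,862.32.
Line 2 (19.52, Casos, 2,048 units, ¥349,757.44):
Code 19.52 is under a tariff-rate quota (threshold 2,826 units). Quantity 2,048 units is within the quota, so the in-quota rate 3% applies to the full value.
Duty = ¥349,757.44 × 3% = ¥10,492.72.
Line 3 (38.50, Faros, 2,731 units, ¥245,598.83):
Base rate for 38.50 is 6% + ¥0.24/unit.
Duty = ¥245,598.83 × 6% + 2,731 × ¥0.24 = ¥15,391.37.
Total = ¥12,862.32 + ¥10,492.72 + ¥15,391.37 = ¥38,746.41.

¥38,746.41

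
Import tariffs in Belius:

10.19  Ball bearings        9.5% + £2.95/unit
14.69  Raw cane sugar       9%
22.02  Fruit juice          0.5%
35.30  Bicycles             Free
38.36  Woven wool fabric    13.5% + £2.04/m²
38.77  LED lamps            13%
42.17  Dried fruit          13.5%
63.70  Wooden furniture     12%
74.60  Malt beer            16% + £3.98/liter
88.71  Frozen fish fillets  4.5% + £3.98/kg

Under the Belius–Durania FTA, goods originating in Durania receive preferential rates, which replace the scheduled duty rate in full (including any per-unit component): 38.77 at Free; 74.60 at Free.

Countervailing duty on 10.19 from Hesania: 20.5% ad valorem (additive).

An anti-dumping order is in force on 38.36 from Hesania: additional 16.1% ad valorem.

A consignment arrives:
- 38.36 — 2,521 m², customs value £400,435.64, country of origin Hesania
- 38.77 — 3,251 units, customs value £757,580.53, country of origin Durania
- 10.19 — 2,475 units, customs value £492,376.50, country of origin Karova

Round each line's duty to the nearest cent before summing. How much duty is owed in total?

£177,748.81

Line 1 (38.36, Hesania, 2,521 m², £400,435.64):
Base rate for 38.36 is 13.5% + £2.04/m².
Additional duty on 38.36 from Hesania: +16.1%. Applied ad valorem rate: 13.5% + 16.1% = 29.6%.
Duty = £400,435.64 × 29.6% + 2,521 × £2.04 = £123,671.79.
Line 2 (38.77, Durania, 3,251 units, £757,580.53):
Base rate for 38.77 is 13%.
Origin Durania qualifies under the Belius–Durania agreement and 38.77 is covered: preferential rate Free applies instead.
Duty = £757,580.53 × 0% = £0.00.
Line 3 (10.19, Karova, 2,475 units, £492,376.50):
Base rate for 10.19 is 9.5% + £2.95/unit.
The additional-duty order on 10.19 targets Hesania, not Karova; it does not apply.
Duty = £492,376.50 × 9.5% + 2,475 × £2.95 = £54,077.02.
Total = £123,671.79 + £0.00 + £54,077.02 = £177,748.81.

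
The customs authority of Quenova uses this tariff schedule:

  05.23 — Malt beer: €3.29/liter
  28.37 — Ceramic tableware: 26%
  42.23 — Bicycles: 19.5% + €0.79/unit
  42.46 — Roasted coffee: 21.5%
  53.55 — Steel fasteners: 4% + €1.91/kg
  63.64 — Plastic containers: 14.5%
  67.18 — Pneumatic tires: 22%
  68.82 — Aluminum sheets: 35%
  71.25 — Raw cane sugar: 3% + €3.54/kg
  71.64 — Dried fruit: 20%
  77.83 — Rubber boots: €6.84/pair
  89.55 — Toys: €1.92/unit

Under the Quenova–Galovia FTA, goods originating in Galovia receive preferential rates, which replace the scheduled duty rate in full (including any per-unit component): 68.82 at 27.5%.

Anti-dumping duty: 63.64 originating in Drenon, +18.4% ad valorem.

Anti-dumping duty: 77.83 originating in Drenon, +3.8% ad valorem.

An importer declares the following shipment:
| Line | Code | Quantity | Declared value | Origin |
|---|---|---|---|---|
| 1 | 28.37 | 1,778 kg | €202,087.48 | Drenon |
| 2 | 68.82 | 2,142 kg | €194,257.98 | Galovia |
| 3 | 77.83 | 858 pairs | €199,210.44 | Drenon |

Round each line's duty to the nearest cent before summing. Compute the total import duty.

Line 1 (28.37, Drenon, 1,778 kg, €202,087.48):
Base rate for 28.37 is 26%.
Duty = €202,087.48 × 26% = €52,542.74.
Line 2 (68.82, Galovia, 2,142 kg, €194,257.98):
Base rate for 68.82 is 35%.
Origin Galovia qualifies under the Quenova–Galovia agreement and 68.82 is covered: preferential rate 27.5% applies instead.
Duty = €194,257.98 × 27.5% = €53,420.94.
Line 3 (77.83, Drenon, 858 pairs, €199,210.44):
Base rate for 77.83 is €6.84/pair.
Additional duty on 77.83 from Drenon: +3.8% ad valorem. Applied ad valorem rate = 3.8%.
Duty = €199,210.44 × 3.8% + 858 × €6.84 = €13,438.72.
Total = €52,542.74 + €53,420.94 + €13,438.72 = €119,402.40.

€119,402.40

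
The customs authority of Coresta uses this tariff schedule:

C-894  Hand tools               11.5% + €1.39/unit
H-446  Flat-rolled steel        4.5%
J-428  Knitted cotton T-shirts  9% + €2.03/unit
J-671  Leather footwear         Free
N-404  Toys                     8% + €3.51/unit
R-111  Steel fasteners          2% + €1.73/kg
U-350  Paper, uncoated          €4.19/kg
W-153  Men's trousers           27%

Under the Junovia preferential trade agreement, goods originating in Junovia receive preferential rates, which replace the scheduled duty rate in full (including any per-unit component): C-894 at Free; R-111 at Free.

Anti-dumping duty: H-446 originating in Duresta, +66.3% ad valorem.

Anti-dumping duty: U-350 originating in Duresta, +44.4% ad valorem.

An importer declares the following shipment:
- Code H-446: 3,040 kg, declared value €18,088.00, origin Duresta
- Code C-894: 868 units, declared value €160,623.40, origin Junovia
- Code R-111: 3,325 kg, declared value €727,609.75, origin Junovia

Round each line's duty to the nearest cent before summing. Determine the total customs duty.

Line 1 (H-446, Duresta, 3,040 kg, €18,088.00):
Base rate for H-446 is 4.5%.
Additional duty on H-446 from Duresta: +66.3%. Applied ad valorem rate: 4.5% + 66.3% = 70.8%.
Duty = €18,088.00 × 70.8% = €12,806.30.
Line 2 (C-894, Junovia, 868 units, €160,623.40):
Base rate for C-894 is 11.5% + €1.39/unit.
Origin Junovia qualifies under the Coresta–Junovia agreement and C-894 is covered: preferential rate Free applies instead.
Duty = €160,623.40 × 0% = €0.00.
Line 3 (R-111, Junovia, 3,325 kg, €727,609.75):
Base rate for R-111 is 2% + €1.73/kg.
Origin Junovia qualifies under the Coresta–Junovia agreement and R-111 is covered: preferential rate Free applies instead.
Duty = €727,609.75 × 0% = €0.00.
Total = €12,806.30 + €0.00 + €0.00 = €12,806.30.

€12,806.30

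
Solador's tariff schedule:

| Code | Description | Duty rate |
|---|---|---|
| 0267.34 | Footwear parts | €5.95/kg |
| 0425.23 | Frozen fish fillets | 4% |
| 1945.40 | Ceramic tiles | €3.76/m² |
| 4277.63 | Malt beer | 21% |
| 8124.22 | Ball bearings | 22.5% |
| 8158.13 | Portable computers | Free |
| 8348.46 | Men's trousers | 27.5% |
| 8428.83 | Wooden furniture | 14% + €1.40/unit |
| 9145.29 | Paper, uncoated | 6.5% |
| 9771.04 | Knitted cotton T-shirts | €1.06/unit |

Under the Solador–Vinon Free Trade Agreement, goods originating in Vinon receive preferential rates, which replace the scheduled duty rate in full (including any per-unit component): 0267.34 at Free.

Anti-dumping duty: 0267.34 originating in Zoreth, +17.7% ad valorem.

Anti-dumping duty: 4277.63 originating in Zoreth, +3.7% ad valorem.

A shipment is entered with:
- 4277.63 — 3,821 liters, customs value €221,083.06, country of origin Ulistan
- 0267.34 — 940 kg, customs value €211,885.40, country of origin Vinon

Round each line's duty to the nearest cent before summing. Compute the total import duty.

Line 1 (4277.63, Ulistan, 3,821 liters, €221,083.06):
Base rate for 4277.63 is 21%.
The additional-duty order on 4277.63 targets Zoreth, not Ulistan; it does not apply.
Duty = €221,083.06 × 21% = €46,427.44.
Line 2 (0267.34, Vinon, 940 kg, €211,885.40):
Base rate for 0267.34 is €5.95/kg.
Origin Vinon qualifies under the Solador–Vinon agreement and 0267.34 is covered: preferential rate Free applies instead.
The additional-duty order on 0267.34 targets Zoreth, not Vinon; it does not apply.
Duty = €211,885.40 × 0% = €0.00.
Total = €46,427.44 + €0.00 = €46,427.44.

€46,427.44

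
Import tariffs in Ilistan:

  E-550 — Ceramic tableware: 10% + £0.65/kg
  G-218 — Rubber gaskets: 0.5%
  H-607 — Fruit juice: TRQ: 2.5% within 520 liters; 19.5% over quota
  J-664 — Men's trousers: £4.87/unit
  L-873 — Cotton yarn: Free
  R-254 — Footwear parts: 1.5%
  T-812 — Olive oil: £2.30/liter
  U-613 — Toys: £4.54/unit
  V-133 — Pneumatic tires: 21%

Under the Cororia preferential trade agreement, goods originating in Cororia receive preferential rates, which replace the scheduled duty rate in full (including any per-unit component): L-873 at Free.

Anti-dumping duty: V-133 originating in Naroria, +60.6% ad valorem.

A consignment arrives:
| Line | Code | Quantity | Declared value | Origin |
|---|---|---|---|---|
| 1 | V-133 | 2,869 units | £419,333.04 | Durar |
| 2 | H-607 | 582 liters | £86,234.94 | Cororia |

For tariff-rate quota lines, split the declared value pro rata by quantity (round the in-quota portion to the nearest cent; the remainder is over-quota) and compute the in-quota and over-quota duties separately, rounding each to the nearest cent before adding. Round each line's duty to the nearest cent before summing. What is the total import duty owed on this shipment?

£91,777.53

Line 1 (V-133, Durar, 2,869 units, £419,333.04):
Base rate for V-133 is 21%.
The additional-duty order on V-133 targets Naroria, not Durar; it does not apply.
Duty = £419,333.04 × 21% = £88,059.94.
Line 2 (H-607, Cororia, 582 liters, £86,234.94):
Code H-607 is under a tariff-rate quota (threshold 520 liters). In-quota: 520 liters at 2.5%; over-quota: 62 liters at 19.5%.
Pro-rata value split: in-quota = £86,234.94 × 520/582 = £77,048.40; over-quota = £86,234.94 − £77,048.40 = £9,186.54.
In-quota duty = £77,048.40 × 2.5% = £1,926.21. Over-quota duty = £9,186.54 × 19.5% = £1,791.38.
Line duty = £1,926.21 + £1,791.38 = £3,717.59.
Total = £88,059.94 + £3,717.59 = £91,777.53.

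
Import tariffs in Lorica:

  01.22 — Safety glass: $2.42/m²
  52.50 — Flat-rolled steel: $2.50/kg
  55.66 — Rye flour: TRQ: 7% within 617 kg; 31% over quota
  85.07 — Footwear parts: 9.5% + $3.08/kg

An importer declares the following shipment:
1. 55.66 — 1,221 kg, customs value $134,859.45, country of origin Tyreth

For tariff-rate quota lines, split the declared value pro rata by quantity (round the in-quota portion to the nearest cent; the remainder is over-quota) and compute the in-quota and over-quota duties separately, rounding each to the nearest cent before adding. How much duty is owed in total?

$25,451.00

Line 1 (55.66, Tyreth, 1,221 kg, $134,859.45):
Code 55.66 is under a tariff-rate quota (threshold 617 kg). In-quota: 617 kg at 7%; over-quota: 604 kg at 31%.
Pro-rata value split: in-quota = $134,859.45 × 617/1,221 = $68,147.65; over-quota = $134,859.45 − $68,147.65 = $66,711.80.
In-quota duty = $68,147.65 × 7% = $4,770.34. Over-quota duty = $66,711.80 × 31% = $20,680.66.
Line duty = $4,770.34 + $20,680.66 = $25,451.00.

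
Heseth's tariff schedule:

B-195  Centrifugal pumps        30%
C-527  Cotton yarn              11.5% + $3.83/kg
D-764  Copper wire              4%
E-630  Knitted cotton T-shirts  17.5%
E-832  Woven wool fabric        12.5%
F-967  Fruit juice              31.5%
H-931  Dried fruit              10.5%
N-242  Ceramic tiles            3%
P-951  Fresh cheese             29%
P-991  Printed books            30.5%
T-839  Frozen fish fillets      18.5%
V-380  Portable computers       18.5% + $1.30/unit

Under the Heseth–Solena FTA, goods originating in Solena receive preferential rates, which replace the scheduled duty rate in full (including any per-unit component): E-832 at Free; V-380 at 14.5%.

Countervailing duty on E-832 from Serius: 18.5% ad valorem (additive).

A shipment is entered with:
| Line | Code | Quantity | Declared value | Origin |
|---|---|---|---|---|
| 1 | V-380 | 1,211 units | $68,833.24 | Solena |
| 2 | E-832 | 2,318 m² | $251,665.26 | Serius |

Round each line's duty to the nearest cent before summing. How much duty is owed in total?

$87,997.05

Line 1 (V-380, Solena, 1,211 units, $68,833.24):
Base rate for V-380 is 18.5% + $1.30/unit.
Origin Solena qualifies under the Heseth–Solena agreement and V-380 is covered: preferential rate 14.5% applies instead.
Duty = $68,833.24 × 14.5% = $9,980.82.
Line 2 (E-832, Serius, 2,318 m², $251,665.26):
Base rate for E-832 is 12.5%.
E-832 has an FTA preferential rate, but origin Serius is not Solena; base rate stands.
Additional duty on E-832 from Serius: +18.5%. Applied ad valorem rate: 12.5% + 18.5% = 31%.
Duty = $251,665.26 × 31% = $78,016.23.
Total = $9,980.82 + $78,016.23 = $87,997.05.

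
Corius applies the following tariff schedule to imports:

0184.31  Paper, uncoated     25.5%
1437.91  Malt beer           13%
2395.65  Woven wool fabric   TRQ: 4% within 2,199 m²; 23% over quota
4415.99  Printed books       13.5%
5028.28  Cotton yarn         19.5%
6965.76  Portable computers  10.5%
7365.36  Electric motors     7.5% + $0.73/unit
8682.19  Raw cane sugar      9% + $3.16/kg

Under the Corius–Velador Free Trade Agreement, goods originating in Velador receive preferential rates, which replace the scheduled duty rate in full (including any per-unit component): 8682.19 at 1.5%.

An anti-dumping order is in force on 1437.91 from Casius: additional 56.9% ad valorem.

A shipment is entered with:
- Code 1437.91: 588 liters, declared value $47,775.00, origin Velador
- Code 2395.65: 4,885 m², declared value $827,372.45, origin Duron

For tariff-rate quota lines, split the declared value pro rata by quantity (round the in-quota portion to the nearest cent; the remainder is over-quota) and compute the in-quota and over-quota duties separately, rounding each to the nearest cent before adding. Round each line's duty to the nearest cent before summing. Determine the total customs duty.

$125,741.94

Line 1 (1437.91, Velador, 588 liters, $47,775.00):
Base rate for 1437.91 is 13%.
Origin Velador is the FTA partner but 1437.91 is not on the preference list; base rate stands.
The additional-duty order on 1437.91 targets Casius, not Velador; it does not apply.
Duty = $47,775.00 × 13% = $6,210.75.
Line 2 (2395.65, Duron, 4,885 m², $827,372.45):
Code 2395.65 is under a tariff-rate quota (threshold 2,199 m²). In-quota: 2,199 m² at 4%; over-quota: 2,686 m² at 23%.
Pro-rata value split: in-quota = $827,372.45 × 2,199/4,885 = $372,444.63; over-quota = $827,372.45 − $372,444.63 = $454,927.82.
In-quota duty = $372,444.63 × 4% = $14,897.79. Over-quota duty = $454,927.82 × 23% = $104,633.40.
Line duty = $14,897.79 + $104,633.40 = $119,531.19.
Total = $6,210.75 + $119,531.19 = $125,741.94.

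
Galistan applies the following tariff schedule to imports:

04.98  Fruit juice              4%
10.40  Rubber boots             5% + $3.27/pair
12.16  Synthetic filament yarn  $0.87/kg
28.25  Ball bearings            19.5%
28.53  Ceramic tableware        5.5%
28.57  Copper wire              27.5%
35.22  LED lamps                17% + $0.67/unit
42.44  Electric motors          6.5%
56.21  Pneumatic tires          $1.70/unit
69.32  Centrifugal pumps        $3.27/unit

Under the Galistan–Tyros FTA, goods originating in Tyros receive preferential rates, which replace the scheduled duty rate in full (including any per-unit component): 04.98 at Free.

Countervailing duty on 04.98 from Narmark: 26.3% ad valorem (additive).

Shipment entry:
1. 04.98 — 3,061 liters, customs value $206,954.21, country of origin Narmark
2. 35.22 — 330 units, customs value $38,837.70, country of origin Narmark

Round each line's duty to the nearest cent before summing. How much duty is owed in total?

$69,530.64

Line 1 (04.98, Narmark, 3,061 liters, $206,954.21):
Base rate for 04.98 is 4%.
04.98 has an FTA preferential rate, but origin Narmark is not Tyros; base rate stands.
Additional duty on 04.98 from Narmark: +26.3%. Applied ad valorem rate: 4% + 26.3% = 30.3%.
Duty = $206,954.21 × 30.3% = $62,707.13.
Line 2 (35.22, Narmark, 330 units, $38,837.70):
Base rate for 35.22 is 17% + $0.67/unit.
Duty = $38,837.70 × 17% + 330 × $0.67 = $6,823.51.
Total = $62,707.13 + $6,823.51 = $69,530.64.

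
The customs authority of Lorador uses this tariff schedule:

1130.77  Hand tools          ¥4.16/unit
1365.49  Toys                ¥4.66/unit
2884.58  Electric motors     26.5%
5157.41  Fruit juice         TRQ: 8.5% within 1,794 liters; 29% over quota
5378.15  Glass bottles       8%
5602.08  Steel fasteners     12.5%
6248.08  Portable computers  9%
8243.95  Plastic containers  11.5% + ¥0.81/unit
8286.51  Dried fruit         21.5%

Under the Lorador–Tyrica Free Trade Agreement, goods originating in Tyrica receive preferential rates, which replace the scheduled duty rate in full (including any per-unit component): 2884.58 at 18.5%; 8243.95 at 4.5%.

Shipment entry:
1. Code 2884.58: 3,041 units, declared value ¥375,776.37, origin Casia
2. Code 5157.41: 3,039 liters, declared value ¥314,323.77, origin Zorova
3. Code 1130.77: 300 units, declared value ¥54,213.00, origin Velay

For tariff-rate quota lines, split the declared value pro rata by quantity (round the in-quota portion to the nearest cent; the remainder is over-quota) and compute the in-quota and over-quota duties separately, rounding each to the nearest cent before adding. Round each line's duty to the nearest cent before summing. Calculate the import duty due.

¥153,944.18

Line 1 (2884.58, Casia, 3,041 units, ¥375,776.37):
Base rate for 2884.58 is 26.5%.
2884.58 has an FTA preferential rate, but origin Casia is not Tyrica; base rate stands.
Duty = ¥375,776.37 × 26.5% = ¥99,580.74.
Line 2 (5157.41, Zorova, 3,039 liters, ¥314,323.77):
Code 5157.41 is under a tariff-rate quota (threshold 1,794 liters). In-quota: 1,794 liters at 8.5%; over-quota: 1,245 liters at 29%.
Pro-rata value split: in-quota = ¥314,323.77 × 1,794/3,039 = ¥185,553.42; over-quota = ¥314,323.77 − ¥185,553.42 = ¥128,770.35.
In-quota duty = ¥185,553.42 × 8.5% = ¥15,772.04. Over-quota duty = ¥128,770.35 × 29% = ¥37,343.40.
Line duty = ¥15,772.04 + ¥37,343.40 = ¥53,115.44.
Line 3 (1130.77, Velay, 300 units, ¥54,213.00):
Base rate for 1130.77 is ¥4.16/unit.
Duty = 300 × ¥4.16 = ¥1,248.00.
Total = ¥99,580.74 + ¥53,115.44 + ¥1,248.00 = ¥153,944.18.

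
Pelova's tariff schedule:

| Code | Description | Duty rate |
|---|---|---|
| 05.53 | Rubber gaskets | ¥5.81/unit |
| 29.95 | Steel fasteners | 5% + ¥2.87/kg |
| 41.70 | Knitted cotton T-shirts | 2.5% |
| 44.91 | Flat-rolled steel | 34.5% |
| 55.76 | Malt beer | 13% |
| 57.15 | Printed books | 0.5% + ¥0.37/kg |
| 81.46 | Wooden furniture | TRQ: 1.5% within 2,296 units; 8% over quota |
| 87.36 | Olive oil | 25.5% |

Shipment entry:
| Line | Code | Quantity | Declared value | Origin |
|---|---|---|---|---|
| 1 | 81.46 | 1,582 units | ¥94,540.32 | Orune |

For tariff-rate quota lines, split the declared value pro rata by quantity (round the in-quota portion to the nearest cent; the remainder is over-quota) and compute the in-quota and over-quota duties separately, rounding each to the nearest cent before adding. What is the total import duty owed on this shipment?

¥1,418.10

Line 1 (81.46, Orune, 1,582 units, ¥94,540.32):
Code 81.46 is under a tariff-rate quota (threshold 2,296 units). Quantity 1,582 units is within the quota, so the in-quota rate 1.5% applies to the full value.
Duty = ¥94,540.32 × 1.5% = ¥1,418.10.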